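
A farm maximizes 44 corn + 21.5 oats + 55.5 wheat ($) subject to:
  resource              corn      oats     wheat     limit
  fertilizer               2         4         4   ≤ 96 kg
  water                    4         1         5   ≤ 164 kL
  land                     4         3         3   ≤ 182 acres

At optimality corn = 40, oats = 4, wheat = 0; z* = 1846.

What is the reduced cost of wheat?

-4

At the optimum: fertilizer uses 96 of 96 (binding); water uses 164 of 164 (binding); land uses 172 of 182 (slack = 10).
Since land is not tight, its dual is 0.
From A_Bᵀ y = c: 2·y_fertilizer + 4·y_water = 44; 4·y_fertilizer + 1·y_water = 21.5.
Solving: y_fertilizer = 3, y_water = 9.5.
Reduced cost of wheat: c₃ − yᵀa₃ = 55.5 − (3·4 + 9.5·5) = 55.5 − 59.5 = -4.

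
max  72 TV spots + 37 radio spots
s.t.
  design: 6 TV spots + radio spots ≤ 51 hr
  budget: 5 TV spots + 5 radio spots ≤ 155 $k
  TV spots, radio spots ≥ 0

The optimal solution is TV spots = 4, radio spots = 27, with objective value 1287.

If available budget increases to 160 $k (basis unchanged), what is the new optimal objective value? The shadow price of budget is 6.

Δb = 5, so new z* = 1287 + (6)·(5) = 1287 + 30 = 1317.

1317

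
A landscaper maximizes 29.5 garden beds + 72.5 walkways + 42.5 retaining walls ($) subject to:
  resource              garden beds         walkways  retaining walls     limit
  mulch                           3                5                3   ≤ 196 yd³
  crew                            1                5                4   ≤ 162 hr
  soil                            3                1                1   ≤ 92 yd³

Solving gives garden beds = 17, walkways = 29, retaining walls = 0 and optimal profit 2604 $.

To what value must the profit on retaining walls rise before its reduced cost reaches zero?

50.5

Binding: mulch and crew. Non-binding: soil (12 unused).
Slack constraints have shadow price 0 (complementary slackness).
The binding rows give the dual system: 3·y_mulch + 1·y_crew = 29.5 and 5·y_mulch + 5·y_crew = 72.5.
Solving: y_mulch = 7.5, y_crew = 7.
retaining walls enters the basis when its profit ≥ yᵀa₃ = 7.5·3 + 7·4 = 50.5.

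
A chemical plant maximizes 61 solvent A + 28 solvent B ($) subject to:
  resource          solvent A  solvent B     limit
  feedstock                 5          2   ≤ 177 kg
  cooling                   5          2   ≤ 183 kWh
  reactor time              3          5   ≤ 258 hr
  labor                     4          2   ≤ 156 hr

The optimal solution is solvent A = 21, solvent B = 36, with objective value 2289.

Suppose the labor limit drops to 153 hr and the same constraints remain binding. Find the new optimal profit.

2262

Check each constraint at x*: feedstock 177/177 (tight); cooling 177/183 (slack 6); reactor time 243/258 (slack 15); labor 156/156 (tight).
Since cooling, reactor time are not tight, their duals are 0.
The binding rows give the dual system: 5·y_feedstock + 4·y_labor = 61 and 2·y_feedstock + 2·y_labor = 28.
→ y_feedstock = 5 and y_labor = 9.
Δz = y_labor·Δb = 9 × (-3) = -27, so new z* = 2289 − 27 = 2262.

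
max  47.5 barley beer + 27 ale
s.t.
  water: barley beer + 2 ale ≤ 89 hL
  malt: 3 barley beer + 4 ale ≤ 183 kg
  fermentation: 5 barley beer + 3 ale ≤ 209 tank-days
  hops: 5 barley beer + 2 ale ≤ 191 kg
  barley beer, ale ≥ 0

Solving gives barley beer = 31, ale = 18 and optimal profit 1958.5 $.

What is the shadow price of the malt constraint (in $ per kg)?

0

Check each constraint at x*: water 67/89 (slack 22); malt 165/183 (slack 18); fermentation 209/209 (tight); hops 191/191 (tight).
Since water, malt are not tight, their duals are 0.
The binding rows give the dual system: 5·y_fermentation + 5·y_hops = 47.5 and 3·y_fermentation + 2·y_hops = 27.
Solving: y_fermentation = 8, y_hops = 1.5.
Shadow price of malt = 0.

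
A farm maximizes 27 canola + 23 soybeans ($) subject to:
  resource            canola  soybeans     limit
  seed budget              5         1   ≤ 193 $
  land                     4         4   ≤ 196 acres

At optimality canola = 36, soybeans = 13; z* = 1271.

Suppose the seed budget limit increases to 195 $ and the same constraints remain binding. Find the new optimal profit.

1273

Check each constraint at x*: seed budget 193/193 (tight); land 196/196 (tight).
Dual feasibility on the basic columns requires 5·y_seed budget + 4·y_land = 27, 1·y_seed budget + 4·y_land = 23.
Solving: y_seed budget = 1, y_land = 5.5.
Δz = y_seed budget·Δb = 1 × (2) = 2, so new z* = 1271 + 2 = 1273.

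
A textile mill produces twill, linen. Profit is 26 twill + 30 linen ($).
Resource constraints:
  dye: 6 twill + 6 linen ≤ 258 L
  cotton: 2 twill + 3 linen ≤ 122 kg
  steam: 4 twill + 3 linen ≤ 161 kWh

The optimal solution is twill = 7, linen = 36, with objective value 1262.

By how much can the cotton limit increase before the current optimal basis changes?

7

Binding constraints: dye, cotton. The basis is B = [[6,6],[2,3]] with det 6.
Per unit increase in cotton, x* moves by d = (-1, 1).
The basis stays optimal until twill reaches 0; allowable increase = 7 kg.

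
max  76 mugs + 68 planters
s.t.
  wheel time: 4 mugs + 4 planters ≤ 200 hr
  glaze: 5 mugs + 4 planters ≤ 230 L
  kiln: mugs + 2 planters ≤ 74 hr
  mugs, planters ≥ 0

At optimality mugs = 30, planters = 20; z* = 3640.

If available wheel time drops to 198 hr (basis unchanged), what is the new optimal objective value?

3622

Check each constraint at x*: wheel time 200/200 (tight); glaze 230/230 (tight); kiln 70/74 (slack 4).
By complementary slackness, y = 0 for the non-binding constraint.
From A_Bᵀ y = c: 4·y_wheel time + 5·y_glaze = 76; 4·y_wheel time + 4·y_glaze = 68.
This yields shadow prices y_wheel time = 9, y_glaze = 8.
Δz = y_wheel time·Δb = 9 × (-2) = -18, so new z* = 3640 − 18 = 3622.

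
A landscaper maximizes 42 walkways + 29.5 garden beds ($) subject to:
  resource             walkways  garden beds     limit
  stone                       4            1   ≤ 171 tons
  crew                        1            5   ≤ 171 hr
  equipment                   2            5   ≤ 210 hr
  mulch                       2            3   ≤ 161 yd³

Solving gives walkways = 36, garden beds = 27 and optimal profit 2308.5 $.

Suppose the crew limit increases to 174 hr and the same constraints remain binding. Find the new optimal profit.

2320.5

At the optimum: stone uses 171 of 171 (binding); crew uses 171 of 171 (binding); equipment uses 207 of 210 (slack = 3); mulch uses 153 of 161 (slack = 8).
By complementary slackness, y = 0 for the non-binding constraints.
The binding rows give the dual system: 4·y_stone + 1·y_crew = 42 and 1·y_stone + 5·y_crew = 29.5.
This yields shadow prices y_stone = 9.5, y_crew = 4.
Δz = y_crew·Δb = 4 × (3) = 12, so new z* = 2308.5 + 12 = 2320.5.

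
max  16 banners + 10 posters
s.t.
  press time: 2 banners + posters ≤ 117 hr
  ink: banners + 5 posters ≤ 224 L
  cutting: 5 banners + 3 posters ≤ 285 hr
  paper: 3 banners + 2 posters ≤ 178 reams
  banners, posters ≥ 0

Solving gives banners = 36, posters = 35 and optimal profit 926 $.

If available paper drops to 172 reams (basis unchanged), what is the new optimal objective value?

914

Check each constraint at x*: press time 107/117 (slack 10); ink 211/224 (slack 13); cutting 285/285 (tight); paper 178/178 (tight).
Slack constraints have shadow price 0 (complementary slackness).
The binding rows give the dual system: 5·y_cutting + 3·y_paper = 16 and 3·y_cutting + 2·y_paper = 10.
→ y_cutting = 2 and y_paper = 2.
Δz = y_paper·Δb = 2 × (-6) = -12, so new z* = 926 − 12 = 914.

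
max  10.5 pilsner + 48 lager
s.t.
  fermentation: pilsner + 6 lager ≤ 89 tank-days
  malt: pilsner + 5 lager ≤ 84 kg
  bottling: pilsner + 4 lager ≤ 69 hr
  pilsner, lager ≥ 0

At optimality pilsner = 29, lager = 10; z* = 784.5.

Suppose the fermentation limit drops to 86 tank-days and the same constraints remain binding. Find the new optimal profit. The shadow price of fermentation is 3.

775.5

Δb = -3, so new z* = 784.5 + (3)·(-3) = 784.5 − 9 = 775.5.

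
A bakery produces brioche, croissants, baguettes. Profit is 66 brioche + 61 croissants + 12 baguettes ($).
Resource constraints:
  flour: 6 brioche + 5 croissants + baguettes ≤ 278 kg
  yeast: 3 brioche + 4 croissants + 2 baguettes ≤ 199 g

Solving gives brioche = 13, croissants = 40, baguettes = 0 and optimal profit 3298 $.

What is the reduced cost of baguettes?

Both flour and yeast are binding at x*.
From A_Bᵀ y = c: 6·y_flour + 3·y_yeast = 66; 5·y_flour + 4·y_yeast = 61.
Solving: y_flour = 9, y_yeast = 4.
Reduced cost of baguettes: c₃ − yᵀa₃ = 12 − (9·1 + 4·2) = 12 − 17 = -5.

-5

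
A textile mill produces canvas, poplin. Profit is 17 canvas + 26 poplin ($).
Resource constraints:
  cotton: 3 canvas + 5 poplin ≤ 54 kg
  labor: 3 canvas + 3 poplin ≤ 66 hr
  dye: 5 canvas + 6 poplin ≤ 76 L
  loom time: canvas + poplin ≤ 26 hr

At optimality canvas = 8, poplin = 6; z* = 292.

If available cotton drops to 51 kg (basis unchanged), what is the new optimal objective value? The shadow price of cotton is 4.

280

Δb = -3, so new z* = 292 + (4)·(-3) = 292 − 12 = 280.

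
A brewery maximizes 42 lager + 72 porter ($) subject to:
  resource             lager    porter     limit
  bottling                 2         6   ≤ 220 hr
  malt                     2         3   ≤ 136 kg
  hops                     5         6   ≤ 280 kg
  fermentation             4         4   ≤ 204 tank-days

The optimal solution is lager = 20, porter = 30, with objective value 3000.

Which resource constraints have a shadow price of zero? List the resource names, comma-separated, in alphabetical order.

fermentation, malt

bottling: 220/220 (binding)
malt: 130/136 (slack 6)
hops: 280/280 (binding)
fermentation: 200/204 (slack 4)
By complementary slackness, a constraint with positive slack has shadow price 0 → fermentation, malt.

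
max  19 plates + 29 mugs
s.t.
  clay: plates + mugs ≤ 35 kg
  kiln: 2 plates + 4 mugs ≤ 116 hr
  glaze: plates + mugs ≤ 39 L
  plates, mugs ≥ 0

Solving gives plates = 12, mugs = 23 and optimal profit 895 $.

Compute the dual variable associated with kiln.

5

Check each constraint at x*: clay 35/35 (tight); kiln 116/116 (tight); glaze 35/39 (slack 4).
By complementary slackness, y = 0 for the non-binding constraint.
From A_Bᵀ y = c: 1·y_clay + 2·y_kiln = 19; 1·y_clay + 4·y_kiln = 29.
Solving: y_clay = 9, y_kiln = 5.
Shadow price of kiln = 5.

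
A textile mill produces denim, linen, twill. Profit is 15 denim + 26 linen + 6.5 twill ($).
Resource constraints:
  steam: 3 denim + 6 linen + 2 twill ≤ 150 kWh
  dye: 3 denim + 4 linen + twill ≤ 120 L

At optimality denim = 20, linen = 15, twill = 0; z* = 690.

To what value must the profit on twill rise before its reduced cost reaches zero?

8

At the optimum: steam uses 150 of 150 (binding); dye uses 120 of 120 (binding).
Dual feasibility on the basic columns requires 3·y_steam + 3·y_dye = 15, 6·y_steam + 4·y_dye = 26.
Solving: y_steam = 3, y_dye = 2.
twill enters the basis when its profit ≥ yᵀa₃ = 3·2 + 2·1 = 8.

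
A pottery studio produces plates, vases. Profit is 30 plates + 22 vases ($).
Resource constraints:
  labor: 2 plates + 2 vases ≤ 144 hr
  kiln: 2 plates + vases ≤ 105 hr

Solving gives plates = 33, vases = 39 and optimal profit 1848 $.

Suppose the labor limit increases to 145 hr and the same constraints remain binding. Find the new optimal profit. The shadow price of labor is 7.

1855

Δb = 1, so new z* = 1848 + (7)·(1) = 1848 + 7 = 1855.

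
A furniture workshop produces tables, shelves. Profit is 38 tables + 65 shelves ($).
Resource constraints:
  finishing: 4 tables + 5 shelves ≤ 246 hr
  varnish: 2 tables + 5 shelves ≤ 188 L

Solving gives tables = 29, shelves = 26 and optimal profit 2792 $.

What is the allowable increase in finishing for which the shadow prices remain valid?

130

Binding constraints: finishing, varnish. The basis is B = [[4,5],[2,5]] with det 10.
Per unit increase in finishing, x* moves by d = (0.5, -0.2).
The basis stays optimal until shelves reaches 0; allowable increase = 130 hr.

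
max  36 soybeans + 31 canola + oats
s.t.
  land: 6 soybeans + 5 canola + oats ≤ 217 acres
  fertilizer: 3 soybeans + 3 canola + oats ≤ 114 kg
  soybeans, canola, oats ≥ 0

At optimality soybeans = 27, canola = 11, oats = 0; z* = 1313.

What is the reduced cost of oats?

-6

Both land and fertilizer are binding at x*.
From A_Bᵀ y = c: 6·y_land + 3·y_fertilizer = 36; 5·y_land + 3·y_fertilizer = 31.
→ y_land = 5 and y_fertilizer = 2.
Reduced cost of oats: c₃ − yᵀa₃ = 1 − (5·1 + 2·1) = 1 − 7 = -6.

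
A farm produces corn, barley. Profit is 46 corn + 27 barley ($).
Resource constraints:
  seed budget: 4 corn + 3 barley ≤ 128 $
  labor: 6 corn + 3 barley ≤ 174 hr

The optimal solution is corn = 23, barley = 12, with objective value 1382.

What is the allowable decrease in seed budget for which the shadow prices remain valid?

12

Binding constraints: seed budget, labor. The basis is B = [[4,3],[6,3]] with det -6.
Per unit decrease in seed budget, x* moves by d = (0.5, -1).
The basis stays optimal until barley reaches 0; allowable decrease = 12 $.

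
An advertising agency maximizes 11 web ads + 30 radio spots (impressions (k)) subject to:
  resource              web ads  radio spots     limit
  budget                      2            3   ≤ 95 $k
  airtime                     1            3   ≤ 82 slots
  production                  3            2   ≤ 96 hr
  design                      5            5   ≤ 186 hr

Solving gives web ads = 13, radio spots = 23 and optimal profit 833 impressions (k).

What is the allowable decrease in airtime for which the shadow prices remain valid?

Binding constraints: budget, airtime. The basis is B = [[2,3],[1,3]] with det 3.
Per unit decrease in airtime, x* moves by d = (1, -0.6667).
The basis stays optimal until design becomes binding; allowable decrease = 3.6 slots.

3.6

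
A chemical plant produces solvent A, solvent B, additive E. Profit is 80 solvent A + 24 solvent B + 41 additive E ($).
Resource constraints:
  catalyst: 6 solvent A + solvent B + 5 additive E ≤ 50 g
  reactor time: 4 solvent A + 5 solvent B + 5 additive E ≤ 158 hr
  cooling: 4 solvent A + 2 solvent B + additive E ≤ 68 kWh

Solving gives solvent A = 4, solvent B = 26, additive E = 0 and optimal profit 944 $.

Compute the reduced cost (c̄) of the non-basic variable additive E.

-7

At the optimum: catalyst uses 50 of 50 (binding); reactor time uses 146 of 158 (slack = 12); cooling uses 68 of 68 (binding).
Slack constraints have shadow price 0 (complementary slackness).
From A_Bᵀ y = c: 6·y_catalyst + 4·y_cooling = 80; 1·y_catalyst + 2·y_cooling = 24.
Solving: y_catalyst = 8, y_cooling = 8.
Reduced cost of additive E: c₃ − yᵀa₃ = 41 − (8·5 + 8·1) = 41 − 48 = -7.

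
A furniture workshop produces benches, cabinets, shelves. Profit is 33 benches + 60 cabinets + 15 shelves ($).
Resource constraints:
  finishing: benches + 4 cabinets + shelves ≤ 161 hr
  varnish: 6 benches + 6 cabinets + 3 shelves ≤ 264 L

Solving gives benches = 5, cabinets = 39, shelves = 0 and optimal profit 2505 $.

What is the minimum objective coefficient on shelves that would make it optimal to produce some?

Both finishing and varnish are binding at x*.
Dual feasibility on the basic columns requires 1·y_finishing + 6·y_varnish = 33, 4·y_finishing + 6·y_varnish = 60.
This yields shadow prices y_finishing = 9, y_varnish = 4.
shelves enters the basis when its profit ≥ yᵀa₃ = 9·1 + 4·3 = 21.

21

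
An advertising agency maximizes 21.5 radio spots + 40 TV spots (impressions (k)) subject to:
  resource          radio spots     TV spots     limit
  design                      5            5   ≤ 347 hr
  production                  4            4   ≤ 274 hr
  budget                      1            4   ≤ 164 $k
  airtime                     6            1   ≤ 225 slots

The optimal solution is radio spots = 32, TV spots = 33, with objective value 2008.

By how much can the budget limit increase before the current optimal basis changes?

Binding constraints: budget, airtime. The basis is B = [[1,4],[6,1]] with det -23.
Per unit increase in budget, x* moves by d = (-0.0435, 0.2609).
The basis stays optimal until production becomes binding; allowable increase = 16.1 $k.

16.1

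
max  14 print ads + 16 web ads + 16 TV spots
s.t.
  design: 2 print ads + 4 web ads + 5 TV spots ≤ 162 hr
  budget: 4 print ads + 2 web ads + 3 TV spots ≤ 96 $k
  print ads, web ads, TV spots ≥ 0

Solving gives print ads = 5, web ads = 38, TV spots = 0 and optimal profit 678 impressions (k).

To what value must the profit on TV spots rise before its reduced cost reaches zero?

21

At the optimum: design uses 162 of 162 (binding); budget uses 96 of 96 (binding).
Dual feasibility on the basic columns requires 2·y_design + 4·y_budget = 14, 4·y_design + 2·y_budget = 16.
Solving: y_design = 3, y_budget = 2.
TV spots enters the basis when its profit ≥ yᵀa₃ = 3·5 + 2·3 = 21.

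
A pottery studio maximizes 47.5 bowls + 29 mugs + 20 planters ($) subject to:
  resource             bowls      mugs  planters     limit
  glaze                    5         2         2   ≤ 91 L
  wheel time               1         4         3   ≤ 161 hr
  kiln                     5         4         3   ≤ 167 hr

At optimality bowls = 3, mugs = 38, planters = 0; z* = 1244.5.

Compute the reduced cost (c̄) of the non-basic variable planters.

-4

Check each constraint at x*: glaze 91/91 (tight); wheel time 155/161 (slack 6); kiln 167/167 (tight).
Slack constraints have shadow price 0 (complementary slackness).
The binding rows give the dual system: 5·y_glaze + 5·y_kiln = 47.5 and 2·y_glaze + 4·y_kiln = 29.
→ y_glaze = 4.5 and y_kiln = 5.
Reduced cost of planters: c₃ − yᵀa₃ = 20 − (4.5·2 + 5·3) = 20 − 24 = -4.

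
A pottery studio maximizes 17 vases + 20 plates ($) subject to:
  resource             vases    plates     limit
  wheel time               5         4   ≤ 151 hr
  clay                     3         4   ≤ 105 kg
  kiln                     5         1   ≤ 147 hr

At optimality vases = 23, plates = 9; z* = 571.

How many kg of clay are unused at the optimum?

clay used = 3·23 + 4·9 = 105; slack = 105 − 105 = 0.

0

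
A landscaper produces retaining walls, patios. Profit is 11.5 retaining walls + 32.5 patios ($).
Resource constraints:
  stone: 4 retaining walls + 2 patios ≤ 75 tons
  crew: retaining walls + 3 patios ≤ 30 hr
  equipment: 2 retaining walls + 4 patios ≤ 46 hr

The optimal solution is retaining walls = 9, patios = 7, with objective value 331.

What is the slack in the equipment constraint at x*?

equipment used = 2·9 + 4·7 = 46; slack = 46 − 46 = 0.

0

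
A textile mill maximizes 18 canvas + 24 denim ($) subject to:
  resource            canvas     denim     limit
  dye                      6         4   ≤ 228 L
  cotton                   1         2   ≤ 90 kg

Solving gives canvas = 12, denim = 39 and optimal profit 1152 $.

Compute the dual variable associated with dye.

1.5

Check each constraint at x*: dye 228/228 (tight); cotton 90/90 (tight).
The binding rows give the dual system: 6·y_dye + 1·y_cotton = 18 and 4·y_dye + 2·y_cotton = 24.
→ y_dye = 1.5 and y_cotton = 9.
Shadow price of dye = 1.5.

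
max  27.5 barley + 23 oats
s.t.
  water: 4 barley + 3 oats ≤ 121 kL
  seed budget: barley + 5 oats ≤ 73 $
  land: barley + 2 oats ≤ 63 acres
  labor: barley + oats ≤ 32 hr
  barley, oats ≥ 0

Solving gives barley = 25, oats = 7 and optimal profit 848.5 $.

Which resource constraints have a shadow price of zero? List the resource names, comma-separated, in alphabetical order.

land, seed budget

water: 121/121 (binding)
seed budget: 60/73 (slack 13)
land: 39/63 (slack 24)
labor: 32/32 (binding)
By complementary slackness, a constraint with positive slack has shadow price 0 → land, seed budget.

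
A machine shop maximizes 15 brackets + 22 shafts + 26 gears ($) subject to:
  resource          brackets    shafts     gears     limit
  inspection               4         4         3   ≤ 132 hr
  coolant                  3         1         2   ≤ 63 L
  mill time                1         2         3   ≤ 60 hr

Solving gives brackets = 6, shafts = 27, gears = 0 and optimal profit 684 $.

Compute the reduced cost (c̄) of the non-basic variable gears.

-1

At the optimum: inspection uses 132 of 132 (binding); coolant uses 45 of 63 (slack = 18); mill time uses 60 of 60 (binding).
Slack constraints have shadow price 0 (complementary slackness).
The binding rows give the dual system: 4·y_inspection + 1·y_mill time = 15 and 4·y_inspection + 2·y_mill time = 22.
→ y_inspection = 2 and y_mill time = 7.
Reduced cost of gears: c₃ − yᵀa₃ = 26 − (2·3 + 7·3) = 26 − 27 = -1.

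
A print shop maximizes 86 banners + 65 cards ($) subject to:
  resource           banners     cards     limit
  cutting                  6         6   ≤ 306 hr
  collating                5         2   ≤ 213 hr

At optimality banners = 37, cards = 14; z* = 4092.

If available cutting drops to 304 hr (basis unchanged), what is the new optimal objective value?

At the optimum: cutting uses 306 of 306 (binding); collating uses 213 of 213 (binding).
The binding rows give the dual system: 6·y_cutting + 5·y_collating = 86 and 6·y_cutting + 2·y_collating = 65.
Solving: y_cutting = 8.5, y_collating = 7.
Δz = y_cutting·Δb = 8.5 × (-2) = -17, so new z* = 4092 − 17 = 4075.

4075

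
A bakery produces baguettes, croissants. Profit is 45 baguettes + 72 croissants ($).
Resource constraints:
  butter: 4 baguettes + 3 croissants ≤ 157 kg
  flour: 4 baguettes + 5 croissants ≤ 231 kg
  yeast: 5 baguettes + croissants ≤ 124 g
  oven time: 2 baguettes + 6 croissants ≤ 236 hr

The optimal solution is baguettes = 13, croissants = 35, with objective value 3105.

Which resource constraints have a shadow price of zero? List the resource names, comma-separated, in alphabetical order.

butter: 157/157 (binding)
flour: 227/231 (slack 4)
yeast: 100/124 (slack 24)
oven time: 236/236 (binding)
By complementary slackness, a constraint with positive slack has shadow price 0 → flour, yeast.

flour, yeast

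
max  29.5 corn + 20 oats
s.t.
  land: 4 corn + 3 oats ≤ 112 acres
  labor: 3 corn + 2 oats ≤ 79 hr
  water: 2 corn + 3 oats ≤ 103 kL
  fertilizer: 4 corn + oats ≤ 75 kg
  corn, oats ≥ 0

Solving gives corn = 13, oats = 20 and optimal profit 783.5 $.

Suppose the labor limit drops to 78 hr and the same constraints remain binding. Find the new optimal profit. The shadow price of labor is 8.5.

775

Δb = -1, so new z* = 783.5 + (8.5)·(-1) = 783.5 − 8.5 = 775.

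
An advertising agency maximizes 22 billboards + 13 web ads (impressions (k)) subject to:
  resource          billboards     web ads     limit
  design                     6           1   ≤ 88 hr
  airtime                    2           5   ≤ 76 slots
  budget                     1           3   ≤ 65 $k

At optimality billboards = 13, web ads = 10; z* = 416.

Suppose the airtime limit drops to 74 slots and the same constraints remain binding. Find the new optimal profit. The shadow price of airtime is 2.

Δb = -2, so new z* = 416 + (2)·(-2) = 416 − 4 = 412.

412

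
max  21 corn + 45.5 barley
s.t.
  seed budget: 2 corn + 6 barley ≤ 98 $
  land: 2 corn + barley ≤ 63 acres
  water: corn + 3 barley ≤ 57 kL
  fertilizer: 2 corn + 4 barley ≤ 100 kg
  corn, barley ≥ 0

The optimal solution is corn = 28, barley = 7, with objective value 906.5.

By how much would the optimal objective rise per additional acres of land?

At the optimum: seed budget uses 98 of 98 (binding); land uses 63 of 63 (binding); water uses 49 of 57 (slack = 8); fertilizer uses 84 of 100 (slack = 16).
Since water, fertilizer are not tight, their duals are 0.
Dual feasibility on the basic columns requires 2·y_seed budget + 2·y_land = 21, 6·y_seed budget + 1·y_land = 45.5.
This yields shadow prices y_seed budget = 7, y_land = 3.5.
Shadow price of land = 3.5.

3.5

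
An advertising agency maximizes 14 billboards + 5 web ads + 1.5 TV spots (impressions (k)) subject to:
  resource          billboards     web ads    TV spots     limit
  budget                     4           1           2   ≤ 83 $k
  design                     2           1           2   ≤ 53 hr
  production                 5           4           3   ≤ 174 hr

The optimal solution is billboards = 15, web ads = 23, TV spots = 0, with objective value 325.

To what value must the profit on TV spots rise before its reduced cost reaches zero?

10

Check each constraint at x*: budget 83/83 (tight); design 53/53 (tight); production 167/174 (slack 7).
By complementary slackness, y = 0 for the non-binding constraint.
The binding rows give the dual system: 4·y_budget + 2·y_design = 14 and 1·y_budget + 1·y_design = 5.
This yields shadow prices y_budget = 2, y_design = 3.
TV spots enters the basis when its profit ≥ yᵀa₃ = 2·2 + 3·2 = 10.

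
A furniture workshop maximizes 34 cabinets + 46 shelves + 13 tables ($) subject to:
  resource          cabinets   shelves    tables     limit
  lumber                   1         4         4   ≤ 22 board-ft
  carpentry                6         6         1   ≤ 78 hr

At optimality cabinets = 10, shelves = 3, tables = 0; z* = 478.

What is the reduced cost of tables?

-8

Check each constraint at x*: lumber 22/22 (tight); carpentry 78/78 (tight).
The binding rows give the dual system: 1·y_lumber + 6·y_carpentry = 34 and 4·y_lumber + 6·y_carpentry = 46.
→ y_lumber = 4 and y_carpentry = 5.
Reduced cost of tables: c₃ − yᵀa₃ = 13 − (4·4 + 5·1) = 13 − 21 = -8.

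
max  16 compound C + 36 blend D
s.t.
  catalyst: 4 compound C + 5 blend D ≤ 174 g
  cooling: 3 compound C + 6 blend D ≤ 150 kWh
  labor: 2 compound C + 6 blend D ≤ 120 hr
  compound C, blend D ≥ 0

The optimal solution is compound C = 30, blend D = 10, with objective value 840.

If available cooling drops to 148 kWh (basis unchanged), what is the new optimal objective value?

832

Binding: cooling and labor. Non-binding: catalyst (4 unused).
Since catalyst is not tight, its dual is 0.
From A_Bᵀ y = c: 3·y_cooling + 2·y_labor = 16; 6·y_cooling + 6·y_labor = 36.
Solving: y_cooling = 4, y_labor = 2.
Δz = y_cooling·Δb = 4 × (-2) = -8, so new z* = 840 − 8 = 832.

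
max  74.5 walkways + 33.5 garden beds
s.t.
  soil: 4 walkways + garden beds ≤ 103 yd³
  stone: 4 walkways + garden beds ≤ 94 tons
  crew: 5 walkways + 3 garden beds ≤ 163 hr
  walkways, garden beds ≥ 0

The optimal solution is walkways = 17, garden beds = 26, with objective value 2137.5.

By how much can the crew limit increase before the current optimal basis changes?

Binding constraints: stone, crew. The basis is B = [[4,1],[5,3]] with det 7.
Per unit increase in crew, x* moves by d = (-0.1429, 0.5714).
The basis stays optimal until walkways reaches 0; allowable increase = 119 hr.

119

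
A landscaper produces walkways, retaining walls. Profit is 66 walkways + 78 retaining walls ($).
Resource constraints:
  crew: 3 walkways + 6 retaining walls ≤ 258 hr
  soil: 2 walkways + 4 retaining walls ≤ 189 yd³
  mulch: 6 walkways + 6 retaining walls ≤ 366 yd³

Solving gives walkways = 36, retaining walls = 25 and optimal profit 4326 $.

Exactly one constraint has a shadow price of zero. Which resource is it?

crew: 258/258 (binding)
soil: 172/189 (slack 17)
mulch: 366/366 (binding)
By complementary slackness, a constraint with positive slack has shadow price 0 → soil.

soil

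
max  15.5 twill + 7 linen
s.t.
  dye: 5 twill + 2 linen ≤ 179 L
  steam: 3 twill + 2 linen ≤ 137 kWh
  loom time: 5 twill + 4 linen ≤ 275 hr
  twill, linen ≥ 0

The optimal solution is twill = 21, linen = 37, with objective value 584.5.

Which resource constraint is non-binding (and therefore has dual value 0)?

loom time

dye: 179/179 (binding)
steam: 137/137 (binding)
loom time: 253/275 (slack 22)
By complementary slackness, a constraint with positive slack has shadow price 0 → loom time.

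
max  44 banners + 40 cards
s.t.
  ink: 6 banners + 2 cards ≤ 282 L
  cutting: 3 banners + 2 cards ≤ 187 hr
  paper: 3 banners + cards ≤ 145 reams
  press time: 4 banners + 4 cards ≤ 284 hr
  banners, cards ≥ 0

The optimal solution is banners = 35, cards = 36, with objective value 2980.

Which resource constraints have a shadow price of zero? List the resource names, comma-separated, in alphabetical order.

ink: 282/282 (binding)
cutting: 177/187 (slack 10)
paper: 141/145 (slack 4)
press time: 284/284 (binding)
By complementary slackness, a constraint with positive slack has shadow price 0 → cutting, paper.

cutting, paper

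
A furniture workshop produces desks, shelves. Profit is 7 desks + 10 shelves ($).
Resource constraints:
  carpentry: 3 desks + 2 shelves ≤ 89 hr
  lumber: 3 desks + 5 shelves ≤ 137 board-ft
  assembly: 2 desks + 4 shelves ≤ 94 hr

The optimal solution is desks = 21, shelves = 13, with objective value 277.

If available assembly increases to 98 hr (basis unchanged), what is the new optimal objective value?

285

Binding: carpentry and assembly. Non-binding: lumber (9 unused).
By complementary slackness, y = 0 for the non-binding constraint.
The binding rows give the dual system: 3·y_carpentry + 2·y_assembly = 7 and 2·y_carpentry + 4·y_assembly = 10.
Solving: y_carpentry = 1, y_assembly = 2.
Δz = y_assembly·Δb = 2 × (4) = 8, so new z* = 277 + 8 = 285.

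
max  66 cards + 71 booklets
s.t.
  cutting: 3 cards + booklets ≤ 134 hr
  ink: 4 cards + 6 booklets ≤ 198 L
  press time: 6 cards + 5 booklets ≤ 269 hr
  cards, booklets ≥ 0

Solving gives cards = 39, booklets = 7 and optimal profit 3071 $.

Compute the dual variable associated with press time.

Check each constraint at x*: cutting 124/134 (slack 10); ink 198/198 (tight); press time 269/269 (tight).
Slack constraints have shadow price 0 (complementary slackness).
From A_Bᵀ y = c: 4·y_ink + 6·y_press time = 66; 6·y_ink + 5·y_press time = 71.
This yields shadow prices y_ink = 6, y_press time = 7.
Shadow price of press time = 7.

7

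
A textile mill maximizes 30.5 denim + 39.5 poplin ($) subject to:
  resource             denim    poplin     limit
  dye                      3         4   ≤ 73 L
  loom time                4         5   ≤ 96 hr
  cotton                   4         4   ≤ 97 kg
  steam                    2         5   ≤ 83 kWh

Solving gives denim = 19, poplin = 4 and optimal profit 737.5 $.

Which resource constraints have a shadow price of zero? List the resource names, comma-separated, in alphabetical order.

dye: 73/73 (binding)
loom time: 96/96 (binding)
cotton: 92/97 (slack 5)
steam: 58/83 (slack 25)
By complementary slackness, a constraint with positive slack has shadow price 0 → cotton, steam.

cotton, steam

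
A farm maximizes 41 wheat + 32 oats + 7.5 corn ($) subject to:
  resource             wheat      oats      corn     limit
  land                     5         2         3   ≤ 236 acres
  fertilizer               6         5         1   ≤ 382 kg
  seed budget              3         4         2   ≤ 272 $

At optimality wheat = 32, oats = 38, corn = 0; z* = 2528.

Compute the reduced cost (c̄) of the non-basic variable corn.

-1.5

Binding: land and fertilizer. Non-binding: seed budget (24 unused).
By complementary slackness, y = 0 for the non-binding constraint.
Dual feasibility on the basic columns requires 5·y_land + 6·y_fertilizer = 41, 2·y_land + 5·y_fertilizer = 32.
→ y_land = 1 and y_fertilizer = 6.
Reduced cost of corn: c₃ − yᵀa₃ = 7.5 − (1·3 + 6·1) = 7.5 − 9 = -1.5.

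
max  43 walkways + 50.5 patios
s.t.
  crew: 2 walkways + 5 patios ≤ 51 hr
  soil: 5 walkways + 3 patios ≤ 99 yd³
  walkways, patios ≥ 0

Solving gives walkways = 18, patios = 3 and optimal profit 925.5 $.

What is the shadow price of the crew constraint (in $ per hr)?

6.5

Both crew and soil are binding at x*.
Dual feasibility on the basic columns requires 2·y_crew + 5·y_soil = 43, 5·y_crew + 3·y_soil = 50.5.
This yields shadow prices y_crew = 6.5, y_soil = 6.
Shadow price of crew = 6.5.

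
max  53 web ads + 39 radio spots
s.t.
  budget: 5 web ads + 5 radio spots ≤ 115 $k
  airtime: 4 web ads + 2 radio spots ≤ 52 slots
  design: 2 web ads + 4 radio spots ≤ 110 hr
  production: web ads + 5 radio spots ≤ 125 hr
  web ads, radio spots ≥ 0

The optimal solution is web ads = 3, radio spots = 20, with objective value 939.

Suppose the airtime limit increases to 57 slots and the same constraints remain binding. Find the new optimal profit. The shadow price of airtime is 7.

Δb = 5, so new z* = 939 + (7)·(5) = 939 + 35 = 974.

974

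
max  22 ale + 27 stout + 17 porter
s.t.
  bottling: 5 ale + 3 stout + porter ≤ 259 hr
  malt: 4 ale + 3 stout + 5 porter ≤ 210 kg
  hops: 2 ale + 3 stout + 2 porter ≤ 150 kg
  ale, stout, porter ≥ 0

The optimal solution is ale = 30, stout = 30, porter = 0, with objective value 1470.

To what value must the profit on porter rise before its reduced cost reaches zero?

At the optimum: bottling uses 240 of 259 (slack = 19); malt uses 210 of 210 (binding); hops uses 150 of 150 (binding).
By complementary slackness, y = 0 for the non-binding constraint.
The binding rows give the dual system: 4·y_malt + 2·y_hops = 22 and 3·y_malt + 3·y_hops = 27.
Solving: y_malt = 2, y_hops = 7.
porter enters the basis when its profit ≥ yᵀa₃ = 2·5 + 7·2 = 24.

24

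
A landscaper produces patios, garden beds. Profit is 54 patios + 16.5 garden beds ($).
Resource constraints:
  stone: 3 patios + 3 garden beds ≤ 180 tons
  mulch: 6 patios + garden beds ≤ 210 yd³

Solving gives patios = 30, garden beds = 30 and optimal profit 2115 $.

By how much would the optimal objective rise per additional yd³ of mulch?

7.5

Check each constraint at x*: stone 180/180 (tight); mulch 210/210 (tight).
From A_Bᵀ y = c: 3·y_stone + 6·y_mulch = 54; 3·y_stone + 1·y_mulch = 16.5.
This yields shadow prices y_stone = 3, y_mulch = 7.5.
Shadow price of mulch = 7.5.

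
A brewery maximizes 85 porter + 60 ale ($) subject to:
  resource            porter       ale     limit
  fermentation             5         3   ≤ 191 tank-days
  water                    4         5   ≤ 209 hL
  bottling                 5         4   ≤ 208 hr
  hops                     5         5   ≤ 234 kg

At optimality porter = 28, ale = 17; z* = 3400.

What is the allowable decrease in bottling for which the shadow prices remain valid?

Binding constraints: fermentation, bottling. The basis is B = [[5,3],[5,4]] with det 5.
Per unit decrease in bottling, x* moves by d = (0.6, -1).
The basis stays optimal until ale reaches 0; allowable decrease = 17 hr.

17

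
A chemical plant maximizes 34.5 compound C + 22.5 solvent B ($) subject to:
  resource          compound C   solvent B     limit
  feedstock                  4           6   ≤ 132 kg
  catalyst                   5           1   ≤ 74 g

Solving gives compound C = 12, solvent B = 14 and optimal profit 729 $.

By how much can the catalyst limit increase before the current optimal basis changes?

Binding constraints: feedstock, catalyst. The basis is B = [[4,6],[5,1]] with det -26.
Per unit increase in catalyst, x* moves by d = (0.2308, -0.1538).
The basis stays optimal until solvent B reaches 0; allowable increase = 91 g.

91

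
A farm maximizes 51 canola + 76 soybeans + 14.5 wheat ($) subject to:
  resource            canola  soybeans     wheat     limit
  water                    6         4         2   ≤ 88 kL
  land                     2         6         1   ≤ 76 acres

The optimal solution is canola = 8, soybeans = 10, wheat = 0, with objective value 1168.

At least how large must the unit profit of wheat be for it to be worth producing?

20

At the optimum: water uses 88 of 88 (binding); land uses 76 of 76 (binding).
Dual feasibility on the basic columns requires 6·y_water + 2·y_land = 51, 4·y_water + 6·y_land = 76.
→ y_water = 5.5 and y_land = 9.
wheat enters the basis when its profit ≥ yᵀa₃ = 5.5·2 + 9·1 = 20.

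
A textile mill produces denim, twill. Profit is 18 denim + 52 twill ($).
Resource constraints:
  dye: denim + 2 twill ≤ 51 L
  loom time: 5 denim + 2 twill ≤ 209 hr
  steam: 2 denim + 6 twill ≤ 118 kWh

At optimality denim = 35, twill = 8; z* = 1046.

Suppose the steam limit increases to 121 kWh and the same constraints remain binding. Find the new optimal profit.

1070

At the optimum: dye uses 51 of 51 (binding); loom time uses 191 of 209 (slack = 18); steam uses 118 of 118 (binding).
By complementary slackness, y = 0 for the non-binding constraint.
From A_Bᵀ y = c: 1·y_dye + 2·y_steam = 18; 2·y_dye + 6·y_steam = 52.
This yields shadow prices y_dye = 2, y_steam = 8.
Δz = y_steam·Δb = 8 × (3) = 24, so new z* = 1046 + 24 = 1070.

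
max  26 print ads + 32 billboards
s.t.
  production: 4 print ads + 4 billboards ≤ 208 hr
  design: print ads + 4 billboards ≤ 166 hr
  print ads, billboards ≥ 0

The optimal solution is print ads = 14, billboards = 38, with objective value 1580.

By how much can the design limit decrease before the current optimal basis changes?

114

Binding constraints: production, design. The basis is B = [[4,4],[1,4]] with det 12.
Per unit decrease in design, x* moves by d = (0.3333, -0.3333).
The basis stays optimal until billboards reaches 0; allowable decrease = 114 hr.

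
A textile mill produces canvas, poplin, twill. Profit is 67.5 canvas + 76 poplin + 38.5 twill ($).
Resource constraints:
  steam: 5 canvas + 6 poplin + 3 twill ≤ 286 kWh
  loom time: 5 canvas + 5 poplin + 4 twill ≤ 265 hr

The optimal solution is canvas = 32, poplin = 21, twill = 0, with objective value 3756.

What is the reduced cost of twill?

Both steam and loom time are binding at x*.
Dual feasibility on the basic columns requires 5·y_steam + 5·y_loom time = 67.5, 6·y_steam + 5·y_loom time = 76.
→ y_steam = 8.5 and y_loom time = 5.
Reduced cost of twill: c₃ − yᵀa₃ = 38.5 − (8.5·3 + 5·4) = 38.5 − 45.5 = -7.

-7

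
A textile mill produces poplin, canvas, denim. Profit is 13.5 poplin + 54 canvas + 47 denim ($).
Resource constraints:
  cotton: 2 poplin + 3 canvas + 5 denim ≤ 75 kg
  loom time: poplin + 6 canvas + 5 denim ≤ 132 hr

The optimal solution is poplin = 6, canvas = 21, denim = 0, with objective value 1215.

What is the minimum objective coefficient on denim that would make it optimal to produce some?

Check each constraint at x*: cotton 75/75 (tight); loom time 132/132 (tight).
The binding rows give the dual system: 2·y_cotton + 1·y_loom time = 13.5 and 3·y_cotton + 6·y_loom time = 54.
→ y_cotton = 3 and y_loom time = 7.5.
denim enters the basis when its profit ≥ yᵀa₃ = 3·5 + 7.5·5 = 52.5.

52.5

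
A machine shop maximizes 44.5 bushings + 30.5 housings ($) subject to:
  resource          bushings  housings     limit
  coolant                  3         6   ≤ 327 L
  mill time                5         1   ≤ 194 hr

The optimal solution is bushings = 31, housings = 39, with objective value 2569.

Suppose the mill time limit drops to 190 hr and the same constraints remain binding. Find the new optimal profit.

2543

Both coolant and mill time are binding at x*.
The binding rows give the dual system: 3·y_coolant + 5·y_mill time = 44.5 and 6·y_coolant + 1·y_mill time = 30.5.
→ y_coolant = 4 and y_mill time = 6.5.
Δz = y_mill time·Δb = 6.5 × (-4) = -26, so new z* = 2569 − 26 = 2543.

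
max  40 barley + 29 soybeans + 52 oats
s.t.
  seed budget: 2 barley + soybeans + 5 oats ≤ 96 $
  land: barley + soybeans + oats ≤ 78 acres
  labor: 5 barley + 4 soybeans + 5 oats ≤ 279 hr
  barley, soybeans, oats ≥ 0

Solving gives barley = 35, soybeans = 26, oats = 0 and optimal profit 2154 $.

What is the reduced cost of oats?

Check each constraint at x*: seed budget 96/96 (tight); land 61/78 (slack 17); labor 279/279 (tight).
By complementary slackness, y = 0 for the non-binding constraint.
The binding rows give the dual system: 2·y_seed budget + 5·y_labor = 40 and 1·y_seed budget + 4·y_labor = 29.
This yields shadow prices y_seed budget = 5, y_labor = 6.
Reduced cost of oats: c₃ − yᵀa₃ = 52 − (5·5 + 6·5) = 52 − 55 = -3.

-3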